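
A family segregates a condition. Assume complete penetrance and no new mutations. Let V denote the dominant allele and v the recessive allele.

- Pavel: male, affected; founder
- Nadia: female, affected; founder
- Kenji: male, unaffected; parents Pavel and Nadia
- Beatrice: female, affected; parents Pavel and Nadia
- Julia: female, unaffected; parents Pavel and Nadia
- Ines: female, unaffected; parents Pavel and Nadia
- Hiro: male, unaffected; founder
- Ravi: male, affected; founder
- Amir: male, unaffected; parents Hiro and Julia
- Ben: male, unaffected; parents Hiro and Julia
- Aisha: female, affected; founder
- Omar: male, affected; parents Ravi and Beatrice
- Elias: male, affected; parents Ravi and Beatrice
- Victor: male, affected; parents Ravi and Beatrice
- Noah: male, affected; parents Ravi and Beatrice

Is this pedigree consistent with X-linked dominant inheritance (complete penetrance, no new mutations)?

Under X-linked dominant, Julia (unaffected, female) cannot arise from Pavel (affected) × Nadia (affected).

No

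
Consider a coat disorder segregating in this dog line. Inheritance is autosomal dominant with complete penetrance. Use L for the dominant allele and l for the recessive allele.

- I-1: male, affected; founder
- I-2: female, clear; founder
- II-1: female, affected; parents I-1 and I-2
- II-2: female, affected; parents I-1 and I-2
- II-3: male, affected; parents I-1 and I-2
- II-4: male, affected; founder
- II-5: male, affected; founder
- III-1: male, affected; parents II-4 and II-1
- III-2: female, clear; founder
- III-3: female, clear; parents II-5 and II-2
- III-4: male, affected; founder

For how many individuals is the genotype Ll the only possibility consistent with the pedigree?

Obligate heterozygotes: II-1 is affected so carries L and received l from I-2 (ll), so II-1 is Ll; II-2 is affected so carries L and received l from I-2 (ll), so II-2 is Ll; II-3 is affected so carries L and received l from I-2 (ll), so II-3 is Ll; II-5 is affected so carries L and passed l to III-3 (ll), so II-5 is Ll.
Every other individual is either homozygous by phenotype or has at least one consistent homozygous assignment, so the count is 4.

4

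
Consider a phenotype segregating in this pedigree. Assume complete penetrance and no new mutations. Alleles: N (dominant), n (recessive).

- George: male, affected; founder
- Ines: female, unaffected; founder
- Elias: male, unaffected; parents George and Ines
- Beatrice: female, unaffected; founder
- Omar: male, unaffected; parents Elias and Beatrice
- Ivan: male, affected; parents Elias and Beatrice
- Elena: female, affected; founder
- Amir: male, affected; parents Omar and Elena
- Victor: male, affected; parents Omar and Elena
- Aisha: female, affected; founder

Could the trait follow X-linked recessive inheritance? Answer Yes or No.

A consistent assignment under X-linked recessive exists: George X^n Y, Ines X^N X^N, Elias X^N Y, Beatrice X^N X^n, Omar X^N Y, Ivan X^n Y, Elena X^n X^n, Amir X^n Y, Victor X^n Y, Aisha X^n X^n.
In this assignment every recorded phenotype matches its genotype and every non-founder's genotype is obtainable from its parents' genotypes, so the pedigree is consistent.

Yes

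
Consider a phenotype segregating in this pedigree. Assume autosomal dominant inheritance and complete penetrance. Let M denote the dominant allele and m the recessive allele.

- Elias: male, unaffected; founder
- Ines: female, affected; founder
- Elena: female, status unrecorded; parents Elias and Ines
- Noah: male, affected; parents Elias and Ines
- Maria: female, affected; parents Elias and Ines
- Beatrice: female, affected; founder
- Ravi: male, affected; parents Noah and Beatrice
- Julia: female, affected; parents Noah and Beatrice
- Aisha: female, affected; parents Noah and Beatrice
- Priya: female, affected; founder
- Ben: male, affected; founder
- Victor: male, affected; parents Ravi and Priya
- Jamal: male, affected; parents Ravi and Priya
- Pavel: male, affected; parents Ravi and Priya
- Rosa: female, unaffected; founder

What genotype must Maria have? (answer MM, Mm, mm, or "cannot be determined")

From phenotype alone, Maria is MM or Mm.
Maria is affected so carries M and received m from Elias (mm), so Maria is Mm.

Mm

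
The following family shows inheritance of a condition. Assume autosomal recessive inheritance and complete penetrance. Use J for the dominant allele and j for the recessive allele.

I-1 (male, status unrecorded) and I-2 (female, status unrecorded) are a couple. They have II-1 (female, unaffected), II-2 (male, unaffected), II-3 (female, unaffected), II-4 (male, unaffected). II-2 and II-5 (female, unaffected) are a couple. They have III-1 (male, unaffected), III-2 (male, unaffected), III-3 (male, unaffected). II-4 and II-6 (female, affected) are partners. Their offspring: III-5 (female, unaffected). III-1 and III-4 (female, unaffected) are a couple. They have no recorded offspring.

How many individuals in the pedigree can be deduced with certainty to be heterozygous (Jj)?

1

Obligate heterozygotes: III-5 is unaffected so carries J and received j from II-6 (jj), so III-5 is Jj.
Every other individual is either homozygous by phenotype or has at least one consistent homozygous assignment, so the count is 1.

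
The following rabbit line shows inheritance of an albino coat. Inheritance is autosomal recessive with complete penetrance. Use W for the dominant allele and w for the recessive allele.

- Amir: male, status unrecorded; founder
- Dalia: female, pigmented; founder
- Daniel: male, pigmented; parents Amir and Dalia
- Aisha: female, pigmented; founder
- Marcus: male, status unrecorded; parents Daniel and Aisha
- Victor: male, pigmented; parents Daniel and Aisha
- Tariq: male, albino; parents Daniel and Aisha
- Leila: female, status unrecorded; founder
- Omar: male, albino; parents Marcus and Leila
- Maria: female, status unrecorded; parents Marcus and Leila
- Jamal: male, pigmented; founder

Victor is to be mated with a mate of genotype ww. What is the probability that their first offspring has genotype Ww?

Daniel is pigmented so carries W and passed w to Tariq (ww), so Daniel is Ww.
Aisha is pigmented so carries W and passed w to Tariq (ww), so Aisha is Ww.
Victor is a pigmented offspring of Daniel (Ww) × Aisha (Ww), whose cross gives 1/4 WW : 1/2 Ww : 1/4 ww; conditioning on being pigmented, Victor is WW with probability 1/3, Ww with probability 2/3.
Summing over parental genotype combinations, P(offspring has genotype Ww) = 1/3·1 + 2/3·1/2 = 2/3.

2/3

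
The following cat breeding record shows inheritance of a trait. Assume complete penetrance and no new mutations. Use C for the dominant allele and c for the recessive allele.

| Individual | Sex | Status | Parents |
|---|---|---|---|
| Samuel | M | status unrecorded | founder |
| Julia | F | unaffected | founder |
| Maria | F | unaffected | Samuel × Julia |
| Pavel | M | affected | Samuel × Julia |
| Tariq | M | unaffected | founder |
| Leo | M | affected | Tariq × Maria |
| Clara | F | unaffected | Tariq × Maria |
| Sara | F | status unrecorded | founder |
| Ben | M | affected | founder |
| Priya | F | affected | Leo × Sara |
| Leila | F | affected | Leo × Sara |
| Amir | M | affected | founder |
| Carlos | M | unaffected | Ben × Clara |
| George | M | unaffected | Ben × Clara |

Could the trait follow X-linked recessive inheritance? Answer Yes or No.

A consistent assignment under X-linked recessive exists: Samuel X^C Y, Julia X^C X^c, Maria X^C X^c, Pavel X^c Y, Tariq X^C Y, Leo X^c Y, Clara X^C X^C, Sara X^C X^c, Ben X^c Y, Priya X^c X^c, Leila X^c X^c, Amir X^c Y, Carlos X^C Y, George X^C Y.
In this assignment every recorded phenotype matches its genotype and every non-founder's genotype is obtainable from its parents' genotypes, so the pedigree is consistent.

Yes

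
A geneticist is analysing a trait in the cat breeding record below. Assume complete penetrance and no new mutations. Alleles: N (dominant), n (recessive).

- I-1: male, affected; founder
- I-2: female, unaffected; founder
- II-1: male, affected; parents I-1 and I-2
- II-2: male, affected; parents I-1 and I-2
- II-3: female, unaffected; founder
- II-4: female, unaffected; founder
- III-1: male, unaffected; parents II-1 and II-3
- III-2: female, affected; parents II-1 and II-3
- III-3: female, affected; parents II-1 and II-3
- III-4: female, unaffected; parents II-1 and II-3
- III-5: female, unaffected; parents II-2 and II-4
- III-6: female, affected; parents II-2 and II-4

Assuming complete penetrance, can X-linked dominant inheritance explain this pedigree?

No

Under X-linked dominant, II-1 (affected, male) cannot arise from I-1 (affected) × I-2 (unaffected).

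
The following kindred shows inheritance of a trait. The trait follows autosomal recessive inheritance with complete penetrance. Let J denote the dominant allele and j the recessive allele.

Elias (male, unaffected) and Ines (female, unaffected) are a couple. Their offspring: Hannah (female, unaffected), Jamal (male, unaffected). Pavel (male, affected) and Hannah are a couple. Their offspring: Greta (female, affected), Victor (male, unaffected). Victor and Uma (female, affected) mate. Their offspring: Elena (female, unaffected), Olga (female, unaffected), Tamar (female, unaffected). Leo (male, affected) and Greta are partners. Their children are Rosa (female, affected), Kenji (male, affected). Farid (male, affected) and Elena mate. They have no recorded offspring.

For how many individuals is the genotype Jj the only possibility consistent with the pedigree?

Obligate heterozygotes: Hannah is unaffected so carries J and passed j to Greta (jj), so Hannah is Jj; Victor is unaffected so carries J and received j from Pavel (jj), so Victor is Jj; Elena is unaffected so carries J and received j from Uma (jj), so Elena is Jj; Olga is unaffected so carries J and received j from Uma (jj), so Olga is Jj; Tamar is unaffected so carries J and received j from Uma (jj), so Tamar is Jj.
Every other individual is either homozygous by phenotype or has at least one consistent homozygous assignment, so the count is 5.

5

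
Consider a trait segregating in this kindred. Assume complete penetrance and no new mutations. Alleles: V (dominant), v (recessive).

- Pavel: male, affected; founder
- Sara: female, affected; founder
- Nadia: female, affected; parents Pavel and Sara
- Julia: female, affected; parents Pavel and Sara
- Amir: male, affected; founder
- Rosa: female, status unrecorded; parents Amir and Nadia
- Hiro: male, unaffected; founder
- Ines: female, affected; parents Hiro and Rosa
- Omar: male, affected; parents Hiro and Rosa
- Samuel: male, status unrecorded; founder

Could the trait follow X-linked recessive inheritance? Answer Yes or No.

No

Under X-linked recessive, Ines (affected, female) cannot arise from Hiro (unaffected) × Rosa (unrecorded).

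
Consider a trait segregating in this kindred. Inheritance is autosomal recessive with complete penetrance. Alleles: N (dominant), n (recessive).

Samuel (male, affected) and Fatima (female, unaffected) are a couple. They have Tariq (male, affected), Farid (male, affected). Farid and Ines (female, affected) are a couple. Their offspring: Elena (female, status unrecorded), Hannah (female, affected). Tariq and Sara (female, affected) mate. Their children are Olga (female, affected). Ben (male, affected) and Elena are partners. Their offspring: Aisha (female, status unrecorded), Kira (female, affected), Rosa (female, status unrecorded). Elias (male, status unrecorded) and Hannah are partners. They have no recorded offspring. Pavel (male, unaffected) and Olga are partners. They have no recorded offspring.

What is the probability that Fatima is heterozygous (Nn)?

Fatima is unaffected so carries N and passed n to Tariq (nn), so Fatima is Nn, giving P(Nn) = 1.

1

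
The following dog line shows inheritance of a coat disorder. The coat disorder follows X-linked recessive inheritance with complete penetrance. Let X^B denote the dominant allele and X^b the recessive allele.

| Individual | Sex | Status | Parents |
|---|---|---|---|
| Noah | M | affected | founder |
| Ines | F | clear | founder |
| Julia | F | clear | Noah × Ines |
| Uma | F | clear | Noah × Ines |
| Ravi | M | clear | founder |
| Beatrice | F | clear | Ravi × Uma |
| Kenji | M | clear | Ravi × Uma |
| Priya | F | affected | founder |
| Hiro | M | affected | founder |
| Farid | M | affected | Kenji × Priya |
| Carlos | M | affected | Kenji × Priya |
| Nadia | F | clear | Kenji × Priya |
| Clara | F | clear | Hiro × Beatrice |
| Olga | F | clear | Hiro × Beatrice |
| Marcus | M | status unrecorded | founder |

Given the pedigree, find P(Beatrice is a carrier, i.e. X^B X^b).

Ravi is clear, so Ravi is X^B Y.
Uma is clear so carries B and received b from Noah (X^b Y), so Uma is X^B X^b.
Their cross gives offspring ratios 1/2 X^B X^B : 1/2 X^B X^b. Conditioning on Beatrice being clear, P(X^B X^b) = 1/2 / 1 = 1/2 before taking Beatrice's own offspring into account.
Hiro is affected, so Hiro is X^b Y.
Now use Beatrice's offspring. Probability of each recorded status — clear daughter Clara: 1/2 if Beatrice is X^B X^b, 1 if X^B X^B; clear daughter Olga: 1/2 if Beatrice is X^B X^b, 1 if X^B X^B.
Bayes: P(X^B X^b) = 1/2·1/4 / (1/2·1/4 + 1/2·1) = 1/5.

1/5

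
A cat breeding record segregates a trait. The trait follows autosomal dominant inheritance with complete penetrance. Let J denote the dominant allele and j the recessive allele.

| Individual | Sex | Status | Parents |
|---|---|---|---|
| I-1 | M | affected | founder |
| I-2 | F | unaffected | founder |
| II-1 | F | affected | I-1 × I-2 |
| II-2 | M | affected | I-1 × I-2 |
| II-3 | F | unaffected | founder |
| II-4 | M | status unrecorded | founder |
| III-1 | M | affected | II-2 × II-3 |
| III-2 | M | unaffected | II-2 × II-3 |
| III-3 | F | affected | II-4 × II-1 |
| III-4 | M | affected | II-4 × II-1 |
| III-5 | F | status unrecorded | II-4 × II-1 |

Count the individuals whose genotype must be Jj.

3

Obligate heterozygotes: II-1 is affected so carries J and received j from I-2 (jj), so II-1 is Jj; II-2 is affected so carries J and received j from I-2 (jj), so II-2 is Jj; III-1 is affected so carries J and received j from II-3 (jj), so III-1 is Jj.
Every other individual is either homozygous by phenotype or has at least one consistent homozygous assignment, so the count is 3.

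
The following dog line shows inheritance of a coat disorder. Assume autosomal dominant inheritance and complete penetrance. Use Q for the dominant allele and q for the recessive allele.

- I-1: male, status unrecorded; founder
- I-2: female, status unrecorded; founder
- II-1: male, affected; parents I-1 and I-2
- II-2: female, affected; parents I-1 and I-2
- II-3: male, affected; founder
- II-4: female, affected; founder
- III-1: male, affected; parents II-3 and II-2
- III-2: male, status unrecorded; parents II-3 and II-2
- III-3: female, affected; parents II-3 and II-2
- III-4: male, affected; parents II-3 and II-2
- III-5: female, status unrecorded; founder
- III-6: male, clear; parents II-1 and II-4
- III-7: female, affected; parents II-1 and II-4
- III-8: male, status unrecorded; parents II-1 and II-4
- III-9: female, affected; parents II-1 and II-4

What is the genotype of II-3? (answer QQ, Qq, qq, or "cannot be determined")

cannot be determined

II-3's phenotype allows QQ or Qq, and no parent or child forces a single allele at both positions; consistent genotype assignments exist with II-3 as QQ or Qq.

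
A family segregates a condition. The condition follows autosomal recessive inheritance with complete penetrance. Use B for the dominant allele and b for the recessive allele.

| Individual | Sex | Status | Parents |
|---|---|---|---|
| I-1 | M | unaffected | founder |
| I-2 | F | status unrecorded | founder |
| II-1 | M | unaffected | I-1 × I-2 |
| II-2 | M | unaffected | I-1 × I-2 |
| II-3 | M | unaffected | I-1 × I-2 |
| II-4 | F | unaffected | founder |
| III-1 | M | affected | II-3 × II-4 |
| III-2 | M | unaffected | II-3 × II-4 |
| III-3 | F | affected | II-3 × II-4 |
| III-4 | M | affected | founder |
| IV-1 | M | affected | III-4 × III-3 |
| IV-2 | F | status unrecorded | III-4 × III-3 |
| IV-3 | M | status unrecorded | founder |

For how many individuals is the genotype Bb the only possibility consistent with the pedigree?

Obligate heterozygotes: II-3 is unaffected so carries B and passed b to III-1 (bb), so II-3 is Bb; II-4 is unaffected so carries B and passed b to III-1 (bb), so II-4 is Bb.
Every other individual is either homozygous by phenotype or has at least one consistent homozygous assignment, so the count is 2.

2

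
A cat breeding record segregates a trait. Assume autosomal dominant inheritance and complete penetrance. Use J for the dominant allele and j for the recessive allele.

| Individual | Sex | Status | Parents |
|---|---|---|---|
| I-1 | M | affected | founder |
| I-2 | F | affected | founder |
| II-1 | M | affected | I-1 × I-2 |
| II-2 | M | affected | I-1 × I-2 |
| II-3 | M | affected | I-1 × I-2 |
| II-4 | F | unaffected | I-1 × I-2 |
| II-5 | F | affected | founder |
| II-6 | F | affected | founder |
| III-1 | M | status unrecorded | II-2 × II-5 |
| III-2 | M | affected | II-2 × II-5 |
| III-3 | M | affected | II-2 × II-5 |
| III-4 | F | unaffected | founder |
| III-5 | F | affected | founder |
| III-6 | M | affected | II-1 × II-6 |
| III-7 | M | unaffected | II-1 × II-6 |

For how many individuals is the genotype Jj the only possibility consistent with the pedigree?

4

Obligate heterozygotes: I-1 is affected so carries J and passed j to II-4 (jj), so I-1 is Jj; I-2 is affected so carries J and passed j to II-4 (jj), so I-2 is Jj; II-1 is affected so carries J and passed j to III-7 (jj), so II-1 is Jj; II-6 is affected so carries J and passed j to III-7 (jj), so II-6 is Jj.
Every other individual is either homozygous by phenotype or has at least one consistent homozygous assignment, so the count is 4.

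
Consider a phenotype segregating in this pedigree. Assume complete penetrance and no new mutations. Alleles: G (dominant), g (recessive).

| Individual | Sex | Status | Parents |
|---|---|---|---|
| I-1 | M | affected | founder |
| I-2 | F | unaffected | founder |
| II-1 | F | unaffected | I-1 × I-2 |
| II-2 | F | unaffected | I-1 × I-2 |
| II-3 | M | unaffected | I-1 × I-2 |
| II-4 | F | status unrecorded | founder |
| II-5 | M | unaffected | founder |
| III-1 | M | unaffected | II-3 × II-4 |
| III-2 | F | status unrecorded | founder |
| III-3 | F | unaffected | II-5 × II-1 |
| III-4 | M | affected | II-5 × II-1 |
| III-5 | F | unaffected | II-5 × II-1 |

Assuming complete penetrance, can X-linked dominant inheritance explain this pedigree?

Under X-linked dominant, II-1 (unaffected, female) cannot arise from I-1 (affected) × I-2 (unaffected).

No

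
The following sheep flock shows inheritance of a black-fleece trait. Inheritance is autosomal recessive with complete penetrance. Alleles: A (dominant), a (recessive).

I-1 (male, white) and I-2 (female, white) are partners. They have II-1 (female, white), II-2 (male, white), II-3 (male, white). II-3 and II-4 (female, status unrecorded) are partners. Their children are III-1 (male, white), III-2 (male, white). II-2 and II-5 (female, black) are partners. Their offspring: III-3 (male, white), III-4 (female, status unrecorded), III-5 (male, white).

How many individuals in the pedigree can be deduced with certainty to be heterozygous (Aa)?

Obligate heterozygotes: III-3 is white so carries A and received a from II-5 (aa), so III-3 is Aa; III-5 is white so carries A and received a from II-5 (aa), so III-5 is Aa.
Every other individual is either homozygous by phenotype or has at least one consistent homozygous assignment, so the count is 2.

2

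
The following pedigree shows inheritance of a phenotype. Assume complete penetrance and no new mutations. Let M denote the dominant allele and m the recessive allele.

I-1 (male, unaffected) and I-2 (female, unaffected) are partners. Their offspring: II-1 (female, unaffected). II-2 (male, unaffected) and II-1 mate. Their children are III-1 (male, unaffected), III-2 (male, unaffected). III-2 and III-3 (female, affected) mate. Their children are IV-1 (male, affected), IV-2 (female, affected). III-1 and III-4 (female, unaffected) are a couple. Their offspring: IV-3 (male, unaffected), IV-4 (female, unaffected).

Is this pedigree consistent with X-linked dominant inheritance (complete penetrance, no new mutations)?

Yes

A consistent assignment under X-linked dominant exists: I-1 X^m Y, I-2 X^m X^m, II-1 X^m X^m, II-2 X^m Y, III-1 X^m Y, III-2 X^m Y, III-3 X^M X^M, III-4 X^m X^m, IV-1 X^M Y, IV-2 X^M X^m, IV-3 X^m Y, IV-4 X^m X^m.
In this assignment every recorded phenotype matches its genotype and every non-founder's genotype is obtainable from its parents' genotypes, so the pedigree is consistent.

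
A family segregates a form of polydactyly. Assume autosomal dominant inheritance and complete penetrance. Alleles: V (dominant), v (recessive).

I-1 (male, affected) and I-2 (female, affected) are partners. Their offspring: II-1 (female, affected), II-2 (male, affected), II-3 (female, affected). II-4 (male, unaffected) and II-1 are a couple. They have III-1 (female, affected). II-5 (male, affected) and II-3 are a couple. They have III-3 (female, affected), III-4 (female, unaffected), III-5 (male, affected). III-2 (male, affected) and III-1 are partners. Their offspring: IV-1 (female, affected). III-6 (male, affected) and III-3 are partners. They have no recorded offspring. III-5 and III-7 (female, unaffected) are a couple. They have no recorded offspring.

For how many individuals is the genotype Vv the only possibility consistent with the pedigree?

3

Obligate heterozygotes: II-3 is affected so carries V and passed v to III-4 (vv), so II-3 is Vv; II-5 is affected so carries V and passed v to III-4 (vv), so II-5 is Vv; III-1 is affected so carries V and received v from II-4 (vv), so III-1 is Vv.
Every other individual is either homozygous by phenotype or has at least one consistent homozygous assignment, so the count is 3.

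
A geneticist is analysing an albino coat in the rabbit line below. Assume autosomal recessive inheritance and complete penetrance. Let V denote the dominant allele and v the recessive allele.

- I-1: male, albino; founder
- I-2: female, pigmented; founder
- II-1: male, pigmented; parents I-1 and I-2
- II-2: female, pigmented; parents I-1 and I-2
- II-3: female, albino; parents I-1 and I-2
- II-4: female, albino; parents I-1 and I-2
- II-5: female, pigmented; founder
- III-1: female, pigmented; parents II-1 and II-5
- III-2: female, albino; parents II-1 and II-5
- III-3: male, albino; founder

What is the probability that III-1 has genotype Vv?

II-1 is pigmented so carries V and received v from I-1 (vv), so II-1 is Vv.
II-5 is pigmented so carries V and passed v to III-2 (vv), so II-5 is Vv.
Their cross gives offspring ratios 1/4 VV : 1/2 Vv : 1/4 vv. Conditioning on III-1 being pigmented, P(Vv) = 1/2 / 3/4 = 2/3.

2/3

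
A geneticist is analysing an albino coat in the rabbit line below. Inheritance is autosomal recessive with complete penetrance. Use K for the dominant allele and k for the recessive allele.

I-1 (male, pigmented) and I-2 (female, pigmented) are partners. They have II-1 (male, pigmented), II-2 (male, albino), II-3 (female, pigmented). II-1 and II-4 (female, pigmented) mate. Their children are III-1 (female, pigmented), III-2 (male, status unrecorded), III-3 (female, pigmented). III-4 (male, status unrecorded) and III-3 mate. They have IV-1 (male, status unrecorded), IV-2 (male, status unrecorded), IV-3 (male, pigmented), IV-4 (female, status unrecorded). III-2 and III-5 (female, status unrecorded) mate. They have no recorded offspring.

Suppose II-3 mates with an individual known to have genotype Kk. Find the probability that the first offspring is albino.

1/6

I-1 is pigmented so carries K and passed k to II-2 (kk), so I-1 is Kk.
I-2 is pigmented so carries K and passed k to II-2 (kk), so I-2 is Kk.
II-3 is a pigmented offspring of I-1 (Kk) × I-2 (Kk), whose cross gives 1/4 KK : 1/2 Kk : 1/4 kk; conditioning on being pigmented, II-3 is KK with probability 1/3, Kk with probability 2/3.
Summing over parental genotype combinations, P(offspring is albino) = 2/3·1/4 = 1/6.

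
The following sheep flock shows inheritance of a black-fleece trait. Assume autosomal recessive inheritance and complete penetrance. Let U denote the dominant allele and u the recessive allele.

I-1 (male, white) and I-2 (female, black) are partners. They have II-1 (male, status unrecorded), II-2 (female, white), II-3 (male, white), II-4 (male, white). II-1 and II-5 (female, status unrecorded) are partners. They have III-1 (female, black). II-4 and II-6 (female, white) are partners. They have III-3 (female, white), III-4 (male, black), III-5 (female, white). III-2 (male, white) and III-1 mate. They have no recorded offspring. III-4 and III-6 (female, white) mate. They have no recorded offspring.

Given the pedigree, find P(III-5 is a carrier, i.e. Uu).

II-4 is white so carries U and received u from I-2 (uu), so II-4 is Uu.
II-6 is white so carries U and passed u to III-4 (uu), so II-6 is Uu.
Their cross gives offspring ratios 1/4 UU : 1/2 Uu : 1/4 uu. Conditioning on III-5 being white, P(Uu) = 1/2 / 3/4 = 2/3.

2/3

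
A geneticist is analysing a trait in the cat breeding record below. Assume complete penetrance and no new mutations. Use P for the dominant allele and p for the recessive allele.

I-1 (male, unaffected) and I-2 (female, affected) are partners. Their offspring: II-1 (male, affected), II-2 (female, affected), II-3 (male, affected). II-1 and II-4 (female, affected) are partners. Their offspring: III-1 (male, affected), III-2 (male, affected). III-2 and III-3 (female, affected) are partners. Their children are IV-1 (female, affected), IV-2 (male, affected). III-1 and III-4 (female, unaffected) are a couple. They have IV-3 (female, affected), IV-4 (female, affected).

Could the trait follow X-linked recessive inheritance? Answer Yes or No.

No

Under X-linked recessive, II-2 (affected, female) cannot arise from I-1 (unaffected) × I-2 (affected).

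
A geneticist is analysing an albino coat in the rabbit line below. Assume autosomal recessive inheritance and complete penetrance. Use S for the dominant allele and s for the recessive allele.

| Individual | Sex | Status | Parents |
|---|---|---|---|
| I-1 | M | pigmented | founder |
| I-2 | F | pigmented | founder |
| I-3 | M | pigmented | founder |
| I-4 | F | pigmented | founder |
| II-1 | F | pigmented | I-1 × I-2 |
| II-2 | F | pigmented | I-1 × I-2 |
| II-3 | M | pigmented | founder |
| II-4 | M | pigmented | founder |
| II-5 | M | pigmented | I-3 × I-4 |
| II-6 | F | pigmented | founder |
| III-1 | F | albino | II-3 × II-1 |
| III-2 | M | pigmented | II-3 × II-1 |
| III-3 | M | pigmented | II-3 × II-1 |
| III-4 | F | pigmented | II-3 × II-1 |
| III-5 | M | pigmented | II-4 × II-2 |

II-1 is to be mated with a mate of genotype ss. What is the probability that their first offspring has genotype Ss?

1/2

II-1 is pigmented so carries S and passed s to III-1 (ss), so II-1 is Ss.
The cross gives 1/2 Ss : 1/2 ss, so P(offspring has genotype Ss) = 1/2.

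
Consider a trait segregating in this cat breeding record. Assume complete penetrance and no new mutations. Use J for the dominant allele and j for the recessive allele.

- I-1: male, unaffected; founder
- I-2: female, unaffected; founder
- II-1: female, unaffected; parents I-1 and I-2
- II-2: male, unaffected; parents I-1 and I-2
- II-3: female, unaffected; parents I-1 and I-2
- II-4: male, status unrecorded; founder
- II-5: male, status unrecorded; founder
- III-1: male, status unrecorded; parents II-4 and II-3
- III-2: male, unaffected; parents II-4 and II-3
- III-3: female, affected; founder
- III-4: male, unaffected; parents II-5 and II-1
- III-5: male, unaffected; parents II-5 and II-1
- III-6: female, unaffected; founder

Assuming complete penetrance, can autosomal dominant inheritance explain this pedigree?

A consistent assignment under autosomal dominant exists: I-1 jj, I-2 jj, II-1 jj, II-2 jj, II-3 jj, II-4 Jj, II-5 Jj, III-1 Jj, III-2 jj, III-3 JJ, III-4 jj, III-5 jj, III-6 jj.
In this assignment every recorded phenotype matches its genotype and every non-founder's genotype is obtainable from its parents' genotypes, so the pedigree is consistent.

Yes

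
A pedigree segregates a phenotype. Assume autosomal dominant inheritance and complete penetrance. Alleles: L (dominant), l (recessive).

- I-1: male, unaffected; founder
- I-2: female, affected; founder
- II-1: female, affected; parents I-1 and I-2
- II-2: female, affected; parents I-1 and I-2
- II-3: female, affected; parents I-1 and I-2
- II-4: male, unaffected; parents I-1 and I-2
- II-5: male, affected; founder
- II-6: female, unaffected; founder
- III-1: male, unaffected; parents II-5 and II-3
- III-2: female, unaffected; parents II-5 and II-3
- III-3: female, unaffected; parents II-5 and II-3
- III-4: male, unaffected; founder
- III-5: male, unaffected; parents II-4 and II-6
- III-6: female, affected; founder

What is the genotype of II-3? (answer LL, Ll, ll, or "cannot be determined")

From phenotype alone, II-3 is LL or Ll.
II-3 is affected so carries L and received l from I-1 (ll), so II-3 is Ll.

Ll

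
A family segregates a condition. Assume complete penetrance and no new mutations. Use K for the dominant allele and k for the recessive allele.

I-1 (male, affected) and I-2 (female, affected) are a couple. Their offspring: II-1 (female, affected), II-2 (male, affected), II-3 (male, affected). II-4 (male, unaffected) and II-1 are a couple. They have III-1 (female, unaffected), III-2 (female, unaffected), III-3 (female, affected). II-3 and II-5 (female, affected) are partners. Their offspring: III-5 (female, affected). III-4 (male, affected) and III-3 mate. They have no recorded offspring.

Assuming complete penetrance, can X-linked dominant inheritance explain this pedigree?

A consistent assignment under X-linked dominant exists: I-1 X^K Y, I-2 X^K X^k, II-1 X^K X^k, II-2 X^K Y, II-3 X^K Y, II-4 X^k Y, II-5 X^K X^K, III-1 X^k X^k, III-2 X^k X^k, III-3 X^K X^k, III-4 X^K Y, III-5 X^K X^K.
In this assignment every recorded phenotype matches its genotype and every non-founder's genotype is obtainable from its parents' genotypes, so the pedigree is consistent.

Yes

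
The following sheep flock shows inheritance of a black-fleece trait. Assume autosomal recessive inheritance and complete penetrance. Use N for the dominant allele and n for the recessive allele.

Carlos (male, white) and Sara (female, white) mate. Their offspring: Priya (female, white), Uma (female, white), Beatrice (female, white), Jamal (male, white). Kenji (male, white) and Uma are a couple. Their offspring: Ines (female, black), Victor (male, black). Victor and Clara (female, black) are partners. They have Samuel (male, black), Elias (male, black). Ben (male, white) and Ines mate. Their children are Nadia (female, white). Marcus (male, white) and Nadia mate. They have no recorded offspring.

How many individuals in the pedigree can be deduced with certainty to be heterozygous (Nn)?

3

Obligate heterozygotes: Uma is white so carries N and passed n to Ines (nn), so Uma is Nn; Kenji is white so carries N and passed n to Ines (nn), so Kenji is Nn; Nadia is white so carries N and received n from Ines (nn), so Nadia is Nn.
Every other individual is either homozygous by phenotype or has at least one consistent homozygous assignment, so the count is 3.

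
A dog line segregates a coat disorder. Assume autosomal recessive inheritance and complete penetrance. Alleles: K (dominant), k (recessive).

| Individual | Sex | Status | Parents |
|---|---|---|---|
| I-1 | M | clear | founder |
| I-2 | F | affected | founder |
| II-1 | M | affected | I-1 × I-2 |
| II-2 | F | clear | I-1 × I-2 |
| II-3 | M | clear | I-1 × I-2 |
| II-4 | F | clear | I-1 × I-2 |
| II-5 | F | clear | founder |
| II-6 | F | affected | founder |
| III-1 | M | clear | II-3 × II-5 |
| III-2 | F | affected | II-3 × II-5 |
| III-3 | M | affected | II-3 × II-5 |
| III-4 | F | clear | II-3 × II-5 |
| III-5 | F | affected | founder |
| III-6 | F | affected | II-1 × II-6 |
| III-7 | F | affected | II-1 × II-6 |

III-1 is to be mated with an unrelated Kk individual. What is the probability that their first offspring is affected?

1/6

II-3 is clear so carries K and received k from I-2 (kk), so II-3 is Kk.
II-5 is clear so carries K and passed k to III-2 (kk), so II-5 is Kk.
III-1 is a clear offspring of II-3 (Kk) × II-5 (Kk), whose cross gives 1/4 KK : 1/2 Kk : 1/4 kk; conditioning on being clear, III-1 is KK with probability 1/3, Kk with probability 2/3.
Summing over parental genotype combinations, P(offspring is affected) = 2/3·1/4 = 1/6.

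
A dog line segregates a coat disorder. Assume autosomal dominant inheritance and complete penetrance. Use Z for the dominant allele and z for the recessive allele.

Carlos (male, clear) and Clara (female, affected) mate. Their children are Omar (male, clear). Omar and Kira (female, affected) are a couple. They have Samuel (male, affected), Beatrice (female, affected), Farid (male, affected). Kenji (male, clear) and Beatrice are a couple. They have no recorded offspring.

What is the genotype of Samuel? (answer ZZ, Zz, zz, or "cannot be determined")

From phenotype alone, Samuel is ZZ or Zz.
Samuel is affected so carries Z and received z from Omar (zz), so Samuel is Zz.

Zz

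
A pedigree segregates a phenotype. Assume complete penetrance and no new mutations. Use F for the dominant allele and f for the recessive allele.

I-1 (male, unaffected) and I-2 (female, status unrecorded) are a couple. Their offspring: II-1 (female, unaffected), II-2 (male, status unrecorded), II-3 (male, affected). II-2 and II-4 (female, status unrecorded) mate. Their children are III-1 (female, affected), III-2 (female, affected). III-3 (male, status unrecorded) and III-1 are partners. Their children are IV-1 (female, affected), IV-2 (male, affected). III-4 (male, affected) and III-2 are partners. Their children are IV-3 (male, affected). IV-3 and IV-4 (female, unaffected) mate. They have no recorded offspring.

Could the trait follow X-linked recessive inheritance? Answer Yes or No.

A consistent assignment under X-linked recessive exists: I-1 X^F Y, I-2 X^F X^f, II-1 X^F X^F, II-2 X^f Y, II-3 X^f Y, II-4 X^F X^f, III-1 X^f X^f, III-2 X^f X^f, III-3 X^f Y, III-4 X^f Y, IV-1 X^f X^f, IV-2 X^f Y, IV-3 X^f Y, IV-4 X^F X^F.
In this assignment every recorded phenotype matches its genotype and every non-founder's genotype is obtainable from its parents' genotypes, so the pedigree is consistent.

Yes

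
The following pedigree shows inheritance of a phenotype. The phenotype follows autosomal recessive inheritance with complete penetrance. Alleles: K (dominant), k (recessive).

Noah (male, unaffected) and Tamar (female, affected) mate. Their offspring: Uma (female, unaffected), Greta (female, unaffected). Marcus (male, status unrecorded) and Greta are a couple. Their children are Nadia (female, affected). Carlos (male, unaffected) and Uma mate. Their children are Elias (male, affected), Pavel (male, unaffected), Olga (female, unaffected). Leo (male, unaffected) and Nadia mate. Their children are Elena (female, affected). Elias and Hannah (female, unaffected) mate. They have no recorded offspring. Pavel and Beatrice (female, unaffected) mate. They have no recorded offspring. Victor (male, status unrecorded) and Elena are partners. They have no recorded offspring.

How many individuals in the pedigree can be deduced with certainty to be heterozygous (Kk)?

Obligate heterozygotes: Uma is unaffected so carries K and received k from Tamar (kk), so Uma is Kk; Greta is unaffected so carries K and received k from Tamar (kk), so Greta is Kk; Carlos is unaffected so carries K and passed k to Elias (kk), so Carlos is Kk; Leo is unaffected so carries K and passed k to Elena (kk), so Leo is Kk.
Every other individual is either homozygous by phenotype or has at least one consistent homozygous assignment, so the count is 4.

4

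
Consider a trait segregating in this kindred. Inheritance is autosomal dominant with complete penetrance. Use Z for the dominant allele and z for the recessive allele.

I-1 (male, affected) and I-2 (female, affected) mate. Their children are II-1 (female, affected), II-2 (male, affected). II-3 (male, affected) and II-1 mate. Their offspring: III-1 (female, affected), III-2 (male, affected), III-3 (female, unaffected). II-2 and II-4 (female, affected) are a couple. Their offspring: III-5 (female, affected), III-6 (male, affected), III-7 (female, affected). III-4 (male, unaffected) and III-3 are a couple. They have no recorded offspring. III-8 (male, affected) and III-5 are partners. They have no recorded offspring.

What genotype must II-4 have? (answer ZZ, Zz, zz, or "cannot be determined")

cannot be determined

II-4's phenotype allows ZZ or Zz, and no parent or child forces a single allele at both positions; consistent genotype assignments exist with II-4 as ZZ or Zz.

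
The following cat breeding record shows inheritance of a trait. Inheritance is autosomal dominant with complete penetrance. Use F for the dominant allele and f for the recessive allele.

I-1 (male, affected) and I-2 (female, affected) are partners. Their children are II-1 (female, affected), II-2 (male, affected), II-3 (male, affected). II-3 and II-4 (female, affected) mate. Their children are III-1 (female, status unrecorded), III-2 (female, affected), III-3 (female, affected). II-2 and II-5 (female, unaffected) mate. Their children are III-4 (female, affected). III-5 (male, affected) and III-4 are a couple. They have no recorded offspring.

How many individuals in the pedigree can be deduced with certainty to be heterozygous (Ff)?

Obligate heterozygotes: III-4 is affected so carries F and received f from II-5 (ff), so III-4 is Ff.
Every other individual is either homozygous by phenotype or has at least one consistent homozygous assignment, so the count is 1.

1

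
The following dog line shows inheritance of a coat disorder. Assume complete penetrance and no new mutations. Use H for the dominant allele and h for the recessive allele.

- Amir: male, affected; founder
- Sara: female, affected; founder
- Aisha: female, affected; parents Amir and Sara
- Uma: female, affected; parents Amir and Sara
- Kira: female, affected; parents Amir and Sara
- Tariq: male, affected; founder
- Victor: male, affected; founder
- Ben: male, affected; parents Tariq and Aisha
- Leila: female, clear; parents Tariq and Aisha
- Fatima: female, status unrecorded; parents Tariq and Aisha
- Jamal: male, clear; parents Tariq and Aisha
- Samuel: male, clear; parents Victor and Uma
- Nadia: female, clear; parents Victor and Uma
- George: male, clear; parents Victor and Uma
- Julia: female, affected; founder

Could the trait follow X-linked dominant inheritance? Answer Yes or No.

Under X-linked dominant, Leila (clear, female) cannot arise from Tariq (affected) × Aisha (affected).

No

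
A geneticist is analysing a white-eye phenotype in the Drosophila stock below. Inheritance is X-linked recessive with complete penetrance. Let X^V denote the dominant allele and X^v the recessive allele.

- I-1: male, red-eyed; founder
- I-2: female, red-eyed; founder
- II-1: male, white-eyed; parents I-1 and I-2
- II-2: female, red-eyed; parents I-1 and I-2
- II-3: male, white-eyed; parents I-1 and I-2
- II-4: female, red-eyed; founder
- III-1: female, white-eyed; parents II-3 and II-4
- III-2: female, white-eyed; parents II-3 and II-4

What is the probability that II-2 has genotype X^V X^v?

I-1 is red-eyed, so I-1 is X^V Y.
I-2 is red-eyed so carries V and passed v to II-1 (X^v Y), so I-2 is X^V X^v.
Their cross gives offspring ratios 1/2 X^V X^V : 1/2 X^V X^v. Conditioning on II-2 being red-eyed, P(X^V X^v) = 1/2 / 1 = 1/2.

1/2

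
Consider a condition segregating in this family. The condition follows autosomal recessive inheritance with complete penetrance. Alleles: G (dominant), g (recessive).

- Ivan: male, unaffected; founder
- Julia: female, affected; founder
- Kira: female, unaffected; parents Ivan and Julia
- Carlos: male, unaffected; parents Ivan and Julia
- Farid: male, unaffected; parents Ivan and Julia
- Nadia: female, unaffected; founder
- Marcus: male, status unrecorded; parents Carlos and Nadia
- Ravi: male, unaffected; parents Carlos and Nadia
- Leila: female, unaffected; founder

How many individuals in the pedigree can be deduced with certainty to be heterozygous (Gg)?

3

Obligate heterozygotes: Kira is unaffected so carries G and received g from Julia (gg), so Kira is Gg; Carlos is unaffected so carries G and received g from Julia (gg), so Carlos is Gg; Farid is unaffected so carries G and received g from Julia (gg), so Farid is Gg.
Every other individual is either homozygous by phenotype or has at least one consistent homozygous assignment, so the count is 3.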